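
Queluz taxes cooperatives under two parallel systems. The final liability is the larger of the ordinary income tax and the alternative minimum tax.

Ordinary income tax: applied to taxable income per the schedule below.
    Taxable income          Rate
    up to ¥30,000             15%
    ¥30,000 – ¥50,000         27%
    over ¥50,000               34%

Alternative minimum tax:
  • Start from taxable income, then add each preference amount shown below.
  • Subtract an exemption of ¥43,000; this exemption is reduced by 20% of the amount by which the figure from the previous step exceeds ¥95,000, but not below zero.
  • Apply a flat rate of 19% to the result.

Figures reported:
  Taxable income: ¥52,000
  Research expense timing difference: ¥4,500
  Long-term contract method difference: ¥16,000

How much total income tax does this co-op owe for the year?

Ordinary income tax:
  ¥30,000 × 15% = ¥4,500
  ¥20,000 × 27% = ¥5,400
  ¥2,000 × 34% = ¥680
  → ¥10,580

Alternative minimum tax:
  Adjusted income: ¥52,000 + ¥4,500 + ¥16,000 = ¥72,500
  Exemption: ¥72,500 ≤ ¥95,000, so full ¥43,000 applies
  Base: ¥72,500 − ¥43,000 = ¥29,500
  ¥29,500 × 19% = ¥5,605

¥10,580 > ¥5,605, so the ordinary income tax governs.

¥10,580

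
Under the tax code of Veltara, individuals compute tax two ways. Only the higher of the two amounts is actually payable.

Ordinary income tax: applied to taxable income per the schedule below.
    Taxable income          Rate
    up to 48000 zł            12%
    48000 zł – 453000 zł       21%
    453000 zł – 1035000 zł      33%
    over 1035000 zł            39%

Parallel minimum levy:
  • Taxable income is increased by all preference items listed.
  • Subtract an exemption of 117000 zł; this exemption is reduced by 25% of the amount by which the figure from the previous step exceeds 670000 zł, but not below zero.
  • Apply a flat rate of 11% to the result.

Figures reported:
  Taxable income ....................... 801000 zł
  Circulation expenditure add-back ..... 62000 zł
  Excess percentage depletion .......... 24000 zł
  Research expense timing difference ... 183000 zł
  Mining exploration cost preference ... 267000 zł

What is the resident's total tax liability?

Ordinary income tax:
  48000 zł × 12% = 5760 zł
  405000 zł × 21% = 85050 zł
  348000 zł × 33% = 114840 zł
  → 205650 zł

Parallel minimum levy:
  Adjusted income: 801000 zł + 62000 zł + 24000 zł + 183000 zł + 267000 zł = 1337000 zł
  Exemption: 25% × (1337000 zł − 670000 zł) = 166750 zł ≥ 117000 zł, so the exemption is fully phased out
  Base: 1337000 zł − 0 zł = 1337000 zł
  1337000 zł × 11% = 147070 zł

205650 zł > 147070 zł, so the ordinary income tax governs.

205650 zł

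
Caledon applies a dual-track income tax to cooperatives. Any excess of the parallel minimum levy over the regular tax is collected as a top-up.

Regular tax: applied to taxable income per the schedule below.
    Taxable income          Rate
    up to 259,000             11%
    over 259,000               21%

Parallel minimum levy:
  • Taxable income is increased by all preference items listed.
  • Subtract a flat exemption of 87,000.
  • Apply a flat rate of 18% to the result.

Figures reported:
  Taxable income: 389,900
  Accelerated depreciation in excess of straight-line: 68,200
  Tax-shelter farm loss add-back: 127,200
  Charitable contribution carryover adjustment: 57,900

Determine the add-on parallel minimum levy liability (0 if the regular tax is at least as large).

44,137

Parallel minimum levy:
  Adjusted income: 389,900 + 68,200 + 127,200 + 57,900 = 643,200
  Less exemption 87,000 → base 556,200
  556,200 × 18% = 100,116

Regular tax:
  259,000 × 11% = 28,490
  130,900 × 21% = 27,489
  → 55,979

Excess of parallel minimum levy over regular tax: 100,116 − 55,979 = 44,137.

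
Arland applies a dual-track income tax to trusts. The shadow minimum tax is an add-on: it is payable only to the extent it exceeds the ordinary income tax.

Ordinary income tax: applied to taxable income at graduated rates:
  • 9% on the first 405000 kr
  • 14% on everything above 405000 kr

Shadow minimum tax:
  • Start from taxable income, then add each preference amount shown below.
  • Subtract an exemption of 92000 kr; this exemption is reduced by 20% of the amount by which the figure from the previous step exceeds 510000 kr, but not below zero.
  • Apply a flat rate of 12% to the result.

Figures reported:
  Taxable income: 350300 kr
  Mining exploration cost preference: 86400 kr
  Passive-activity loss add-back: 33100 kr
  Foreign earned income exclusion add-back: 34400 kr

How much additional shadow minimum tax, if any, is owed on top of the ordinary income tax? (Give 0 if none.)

17937 kr

Shadow minimum tax:
  Adjusted income: 350300 kr + 86400 kr + 33100 kr + 34400 kr = 504200 kr
  Exemption: 504200 kr ≤ 510000 kr, so full 92000 kr applies
  Base: 504200 kr − 92000 kr = 412200 kr
  412200 kr × 12% = 49464 kr

Ordinary income tax:
  350300 kr × 9% = 31527 kr

Excess of shadow minimum tax over ordinary income tax: 49464 kr − 31527 kr = 17937 kr.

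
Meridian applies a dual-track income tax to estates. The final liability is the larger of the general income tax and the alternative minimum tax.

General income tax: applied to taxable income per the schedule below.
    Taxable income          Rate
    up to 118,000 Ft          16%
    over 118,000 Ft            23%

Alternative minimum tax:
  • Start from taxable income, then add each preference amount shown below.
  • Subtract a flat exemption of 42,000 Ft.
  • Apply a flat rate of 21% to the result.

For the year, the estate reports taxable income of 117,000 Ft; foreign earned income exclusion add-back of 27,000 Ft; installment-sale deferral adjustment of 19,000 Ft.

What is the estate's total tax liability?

General income tax:
  117,000 Ft × 16% = 18,720 Ft

Alternative minimum tax:
  Adjusted income: 117,000 Ft + 27,000 Ft + 19,000 Ft = 163,000 Ft
  Less exemption 42,000 Ft → base 121,000 Ft
  121,000 Ft × 21% = 25,410 Ft

25,410 Ft > 18,720 Ft, so the alternative minimum tax is the binding amount.

25,410 Ft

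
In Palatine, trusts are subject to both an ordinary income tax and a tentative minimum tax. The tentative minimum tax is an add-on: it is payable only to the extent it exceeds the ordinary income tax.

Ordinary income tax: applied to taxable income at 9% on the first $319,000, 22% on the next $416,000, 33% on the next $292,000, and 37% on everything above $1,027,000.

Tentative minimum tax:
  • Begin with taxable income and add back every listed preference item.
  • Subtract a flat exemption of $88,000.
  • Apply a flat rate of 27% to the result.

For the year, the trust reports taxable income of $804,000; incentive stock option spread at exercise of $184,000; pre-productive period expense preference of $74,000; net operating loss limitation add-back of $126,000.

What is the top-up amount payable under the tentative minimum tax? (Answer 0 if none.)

Tentative minimum tax:
  Adjusted income: $804,000 + $184,000 + $74,000 + $126,000 = $1,188,000
  Less exemption $88,000 → base $1,100,000
  $1,100,000 × 27% = $297,000

Ordinary income tax:
  $319,000 × 9% = $28,710
  $416,000 × 22% = $91,520
  $69,000 × 33% = $22,770
  → $143,000

Excess of tentative minimum tax over ordinary income tax: $297,000 − $143,000 = $154,000.

$154,000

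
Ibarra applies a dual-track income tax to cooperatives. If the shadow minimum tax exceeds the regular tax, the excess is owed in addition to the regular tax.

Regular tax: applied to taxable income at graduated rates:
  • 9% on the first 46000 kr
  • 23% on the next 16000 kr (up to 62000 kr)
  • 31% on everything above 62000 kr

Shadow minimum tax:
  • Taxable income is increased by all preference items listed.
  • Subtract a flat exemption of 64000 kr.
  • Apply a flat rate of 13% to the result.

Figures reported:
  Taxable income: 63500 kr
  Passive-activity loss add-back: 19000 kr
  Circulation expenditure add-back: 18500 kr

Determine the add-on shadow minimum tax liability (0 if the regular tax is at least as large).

Regular tax:
  46000 kr × 9% = 4140 kr
  16000 kr × 23% = 3680 kr
  1500 kr × 31% = 465 kr
  → 8285 kr

Shadow minimum tax:
  Adjusted income: 63500 kr + 19000 kr + 18500 kr = 101000 kr
  Less exemption 64000 kr → base 37000 kr
  37000 kr × 13% = 4810 kr

4810 kr ≤ 8285 kr, so no add-on is due.

0 kr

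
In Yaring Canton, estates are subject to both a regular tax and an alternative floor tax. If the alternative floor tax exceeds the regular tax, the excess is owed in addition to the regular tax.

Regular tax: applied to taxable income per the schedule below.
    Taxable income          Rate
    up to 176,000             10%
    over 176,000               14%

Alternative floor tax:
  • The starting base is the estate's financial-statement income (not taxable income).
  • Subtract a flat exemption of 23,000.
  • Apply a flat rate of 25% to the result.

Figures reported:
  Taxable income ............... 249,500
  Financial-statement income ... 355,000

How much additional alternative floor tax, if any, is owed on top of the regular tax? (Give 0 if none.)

Regular tax:
  176,000 × 10% = 17,600
  73,500 × 14% = 10,290
  → 27,890

Alternative floor tax:
  Base (financial-statement income): 355,000
  Less exemption 23,000 → base 332,000
  332,000 × 25% = 83,000

Excess of alternative floor tax over regular tax: 83,000 − 27,890 = 55,110.

55,110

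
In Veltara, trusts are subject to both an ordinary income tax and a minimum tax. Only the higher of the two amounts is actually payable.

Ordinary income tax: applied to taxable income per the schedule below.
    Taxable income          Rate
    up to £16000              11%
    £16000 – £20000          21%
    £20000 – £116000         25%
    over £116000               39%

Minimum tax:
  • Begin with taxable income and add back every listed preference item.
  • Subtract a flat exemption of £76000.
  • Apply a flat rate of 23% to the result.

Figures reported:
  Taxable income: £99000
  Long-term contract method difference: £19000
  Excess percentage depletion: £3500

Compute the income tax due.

Ordinary income tax:
  £16000 × 11% = £1760
  £4000 × 21% = £840
  £79000 × 25% = £19750
  → £22350

Minimum tax:
  Adjusted income: £99000 + £19000 + £3500 = £121500
  Less exemption £76000 → base £45500
  £45500 × 23% = £10465

£22350 > £10465, so the ordinary income tax governs.

£22350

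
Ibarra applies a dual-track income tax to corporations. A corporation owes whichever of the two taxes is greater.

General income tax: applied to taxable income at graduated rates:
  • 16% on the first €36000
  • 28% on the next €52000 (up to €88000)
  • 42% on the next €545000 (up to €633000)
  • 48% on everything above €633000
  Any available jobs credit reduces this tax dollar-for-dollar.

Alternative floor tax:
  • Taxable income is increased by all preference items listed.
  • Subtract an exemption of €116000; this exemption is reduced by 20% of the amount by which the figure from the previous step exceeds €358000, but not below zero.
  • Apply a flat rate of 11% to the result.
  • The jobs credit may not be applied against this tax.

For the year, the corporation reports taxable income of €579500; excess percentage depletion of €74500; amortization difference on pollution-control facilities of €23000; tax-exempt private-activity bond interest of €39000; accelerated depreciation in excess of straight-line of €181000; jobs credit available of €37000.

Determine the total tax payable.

€189750

General income tax:
  €36000 × 16% = €5760
  €52000 × 28% = €14560
  €491500 × 42% = €206430
  → €226750
  Less jobs credit €37000 → €189750

Alternative floor tax:
  Adjusted income: €579500 + €74500 + €23000 + €39000 + €181000 = €897000
  Exemption: €116000 − 20% × (€897000 − €358000) = €116000 − €107800 = €8200
  Base: €897000 − €8200 = €888800
  €888800 × 11% = €97768

€189750 > €97768, so the general income tax governs.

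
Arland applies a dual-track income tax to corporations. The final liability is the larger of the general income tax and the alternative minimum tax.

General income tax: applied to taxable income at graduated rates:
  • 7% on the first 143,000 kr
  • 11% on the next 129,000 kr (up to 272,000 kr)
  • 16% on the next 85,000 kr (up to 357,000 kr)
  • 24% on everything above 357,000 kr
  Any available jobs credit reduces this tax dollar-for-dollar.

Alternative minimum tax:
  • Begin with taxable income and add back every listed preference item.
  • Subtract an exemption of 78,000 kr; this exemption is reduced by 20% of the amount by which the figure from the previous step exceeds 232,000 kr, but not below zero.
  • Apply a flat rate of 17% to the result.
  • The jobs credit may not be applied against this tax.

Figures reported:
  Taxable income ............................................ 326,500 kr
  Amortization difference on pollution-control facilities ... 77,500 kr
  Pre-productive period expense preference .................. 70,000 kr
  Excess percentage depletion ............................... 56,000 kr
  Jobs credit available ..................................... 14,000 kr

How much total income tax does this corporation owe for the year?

Alternative minimum tax:
  Adjusted income: 326,500 kr + 77,500 kr + 70,000 kr + 56,000 kr = 530,000 kr
  Exemption: 78,000 kr − 20% × (530,000 kr − 232,000 kr) = 78,000 kr − 59,600 kr = 18,400 kr
  Base: 530,000 kr − 18,400 kr = 511,600 kr
  511,600 kr × 17% = 86,972 kr

General income tax:
  143,000 kr × 7% = 10,010 kr
  129,000 kr × 11% = 14,190 kr
  54,500 kr × 16% = 8,720 kr
  → 32,920 kr
  Less jobs credit 14,000 kr → 18,920 kr

86,972 kr > 18,920 kr, so the alternative minimum tax is the binding amount.

86,972 kr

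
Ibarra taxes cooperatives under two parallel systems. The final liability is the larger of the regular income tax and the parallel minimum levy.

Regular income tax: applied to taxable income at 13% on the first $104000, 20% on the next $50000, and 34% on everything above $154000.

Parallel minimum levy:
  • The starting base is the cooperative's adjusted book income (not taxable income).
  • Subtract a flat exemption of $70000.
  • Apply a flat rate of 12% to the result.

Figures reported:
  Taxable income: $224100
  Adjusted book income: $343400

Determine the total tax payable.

$47354

Parallel minimum levy:
  Base (adjusted book income): $343400
  Less exemption $70000 → base $273400
  $273400 × 12% = $32808

Regular income tax:
  $104000 × 13% = $13520
  $50000 × 20% = $10000
  $70100 × 34% = $23834
  → $47354

$47354 > $32808, so the regular income tax governs.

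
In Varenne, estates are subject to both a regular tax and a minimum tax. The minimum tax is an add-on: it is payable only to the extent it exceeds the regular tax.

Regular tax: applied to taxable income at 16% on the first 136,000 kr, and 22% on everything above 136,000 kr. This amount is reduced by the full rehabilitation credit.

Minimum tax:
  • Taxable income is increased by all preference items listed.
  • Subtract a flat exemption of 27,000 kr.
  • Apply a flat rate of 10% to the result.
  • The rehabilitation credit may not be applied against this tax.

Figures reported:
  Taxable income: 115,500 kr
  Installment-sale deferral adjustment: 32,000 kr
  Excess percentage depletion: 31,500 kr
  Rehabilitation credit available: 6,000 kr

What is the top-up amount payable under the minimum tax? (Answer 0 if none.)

2,720 kr

Regular tax:
  115,500 kr × 16% = 18,480 kr
  Less rehabilitation credit 6,000 kr → 12,480 kr

Minimum tax:
  Adjusted income: 115,500 kr + 32,000 kr + 31,500 kr = 179,000 kr
  Less exemption 27,000 kr → base 152,000 kr
  152,000 kr × 10% = 15,200 kr

Excess of minimum tax over regular tax: 15,200 kr − 12,480 kr = 2,720 kr.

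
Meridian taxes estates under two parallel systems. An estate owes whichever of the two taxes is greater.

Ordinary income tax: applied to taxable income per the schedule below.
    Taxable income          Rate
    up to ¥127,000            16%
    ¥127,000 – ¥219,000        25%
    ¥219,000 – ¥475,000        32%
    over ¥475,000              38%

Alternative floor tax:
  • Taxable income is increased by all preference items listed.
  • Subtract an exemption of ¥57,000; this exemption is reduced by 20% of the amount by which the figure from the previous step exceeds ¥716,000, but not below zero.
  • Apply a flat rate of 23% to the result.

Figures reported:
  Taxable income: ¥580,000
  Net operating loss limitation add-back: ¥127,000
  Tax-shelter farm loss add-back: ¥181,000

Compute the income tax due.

¥199,042

Ordinary income tax:
  ¥127,000 × 16% = ¥20,320
  ¥92,000 × 25% = ¥23,000
  ¥256,000 × 32% = ¥81,920
  ¥105,000 × 38% = ¥39,900
  → ¥165,140

Alternative floor tax:
  Adjusted income: ¥580,000 + ¥127,000 + ¥181,000 = ¥888,000
  Exemption: ¥57,000 − 20% × (¥888,000 − ¥716,000) = ¥57,000 − ¥34,400 = ¥22,600
  Base: ¥888,000 − ¥22,600 = ¥865,400
  ¥865,400 × 23% = ¥199,042

¥199,042 > ¥165,140, so the alternative floor tax is the binding amount.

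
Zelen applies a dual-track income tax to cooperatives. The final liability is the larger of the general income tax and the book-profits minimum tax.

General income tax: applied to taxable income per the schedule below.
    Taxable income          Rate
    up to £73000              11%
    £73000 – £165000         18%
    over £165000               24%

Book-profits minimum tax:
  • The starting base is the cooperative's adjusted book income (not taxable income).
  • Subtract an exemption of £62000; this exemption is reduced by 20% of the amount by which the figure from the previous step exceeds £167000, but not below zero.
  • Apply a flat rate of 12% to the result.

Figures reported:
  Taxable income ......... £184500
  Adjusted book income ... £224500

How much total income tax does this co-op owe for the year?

£29270

Book-profits minimum tax:
  Base (adjusted book income): £224500
  Exemption: £62000 − 20% × (£224500 − £167000) = £62000 − £11500 = £50500
  Base: £224500 − £50500 = £174000
  £174000 × 12% = £20880

General income tax:
  £73000 × 11% = £8030
  £92000 × 18% = £16560
  £19500 × 24% = £4680
  → £29270

£29270 > £20880, so the general income tax governs.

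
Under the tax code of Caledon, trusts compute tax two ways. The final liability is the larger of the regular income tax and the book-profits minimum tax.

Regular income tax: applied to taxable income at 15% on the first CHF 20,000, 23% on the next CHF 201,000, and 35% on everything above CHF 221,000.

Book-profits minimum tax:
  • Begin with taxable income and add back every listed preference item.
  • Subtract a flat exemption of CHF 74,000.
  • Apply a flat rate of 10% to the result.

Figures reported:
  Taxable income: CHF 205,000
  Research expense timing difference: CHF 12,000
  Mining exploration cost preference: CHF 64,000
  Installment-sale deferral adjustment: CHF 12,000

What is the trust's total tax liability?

CHF 45,550

Regular income tax:
  CHF 20,000 × 15% = CHF 3,000
  CHF 185,000 × 23% = CHF 42,550
  → CHF 45,550

Book-profits minimum tax:
  Adjusted income: CHF 205,000 + CHF 12,000 + CHF 64,000 + CHF 12,000 = CHF 293,000
  Less exemption CHF 74,000 → base CHF 219,000
  CHF 219,000 × 10% = CHF 21,900

CHF 45,550 > CHF 21,900, so the regular income tax governs.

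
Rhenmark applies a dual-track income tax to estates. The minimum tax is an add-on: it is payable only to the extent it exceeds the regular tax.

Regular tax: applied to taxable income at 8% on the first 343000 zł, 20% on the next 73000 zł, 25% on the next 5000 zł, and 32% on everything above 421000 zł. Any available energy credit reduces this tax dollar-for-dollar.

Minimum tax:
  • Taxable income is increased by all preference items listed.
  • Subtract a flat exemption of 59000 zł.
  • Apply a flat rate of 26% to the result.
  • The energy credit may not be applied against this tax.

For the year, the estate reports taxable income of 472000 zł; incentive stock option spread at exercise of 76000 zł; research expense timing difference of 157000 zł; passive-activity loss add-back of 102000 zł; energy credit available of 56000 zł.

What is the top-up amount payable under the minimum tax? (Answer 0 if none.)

Regular tax:
  343000 zł × 8% = 27440 zł
  73000 zł × 20% = 14600 zł
  5000 zł × 25% = 1250 zł
  51000 zł × 32% = 16320 zł
  → 59610 zł
  Less energy credit 56000 zł → 3610 zł

Minimum tax:
  Adjusted income: 472000 zł + 76000 zł + 157000 zł + 102000 zł = 807000 zł
  Less exemption 59000 zł → base 748000 zł
  748000 zł × 26% = 194480 zł

Excess of minimum tax over regular tax: 194480 zł − 3610 zł = 190870 zł.

190870 zł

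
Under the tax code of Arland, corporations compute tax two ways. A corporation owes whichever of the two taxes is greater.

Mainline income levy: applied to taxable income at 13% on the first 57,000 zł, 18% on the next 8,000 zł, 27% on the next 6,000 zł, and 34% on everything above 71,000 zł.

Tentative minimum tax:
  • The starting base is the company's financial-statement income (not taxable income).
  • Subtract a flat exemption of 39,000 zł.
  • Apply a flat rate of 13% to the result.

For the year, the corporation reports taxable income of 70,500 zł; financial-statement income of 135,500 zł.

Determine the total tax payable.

Tentative minimum tax:
  Base (financial-statement income): 135,500 zł
  Less exemption 39,000 zł → base 96,500 zł
  96,500 zł × 13% = 12,545 zł

Mainline income levy:
  57,000 zł × 13% = 7,410 zł
  8,000 zł × 18% = 1,440 zł
  5,500 zł × 27% = 1,485 zł
  → 10,335 zł

12,545 zł > 10,335 zł, so the tentative minimum tax is the binding amount.

12,545 zł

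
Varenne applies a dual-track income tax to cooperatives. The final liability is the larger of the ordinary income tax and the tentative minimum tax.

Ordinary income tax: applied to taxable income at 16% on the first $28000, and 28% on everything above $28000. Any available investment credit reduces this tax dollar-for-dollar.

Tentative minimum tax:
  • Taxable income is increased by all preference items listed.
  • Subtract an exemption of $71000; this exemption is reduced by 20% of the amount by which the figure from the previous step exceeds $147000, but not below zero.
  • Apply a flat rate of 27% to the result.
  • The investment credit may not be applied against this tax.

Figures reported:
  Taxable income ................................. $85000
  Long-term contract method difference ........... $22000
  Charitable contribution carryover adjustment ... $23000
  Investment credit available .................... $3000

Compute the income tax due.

Ordinary income tax:
  $28000 × 16% = $4480
  $57000 × 28% = $15960
  → $20440
  Less investment credit $3000 → $17440

Tentative minimum tax:
  Adjusted income: $85000 + $22000 + $23000 = $130000
  Exemption: $130000 ≤ $147000, so full $71000 applies
  Base: $130000 − $71000 = $59000
  $59000 × 27% = $15930

$17440 > $15930, so the ordinary income tax governs.

$17440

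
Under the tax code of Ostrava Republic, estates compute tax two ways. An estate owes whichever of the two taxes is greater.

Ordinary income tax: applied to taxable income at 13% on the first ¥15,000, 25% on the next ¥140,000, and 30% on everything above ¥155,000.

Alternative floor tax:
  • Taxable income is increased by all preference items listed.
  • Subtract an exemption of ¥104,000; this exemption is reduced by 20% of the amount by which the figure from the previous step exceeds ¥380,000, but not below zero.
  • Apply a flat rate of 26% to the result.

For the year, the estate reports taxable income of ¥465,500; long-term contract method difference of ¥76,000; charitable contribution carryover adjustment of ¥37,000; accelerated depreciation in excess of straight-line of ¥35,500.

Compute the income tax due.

Alternative floor tax:
  Adjusted income: ¥465,500 + ¥76,000 + ¥37,000 + ¥35,500 = ¥614,000
  Exemption: ¥104,000 − 20% × (¥614,000 − ¥380,000) = ¥104,000 − ¥46,800 = ¥57,200
  Base: ¥614,000 − ¥57,200 = ¥556,800
  ¥556,800 × 26% = ¥144,768

Ordinary income tax:
  ¥15,000 × 13% = ¥1,950
  ¥140,000 × 25% = ¥35,000
  ¥310,500 × 30% = ¥93,150
  → ¥130,100

¥144,768 > ¥130,100, so the alternative floor tax is the binding amount.

¥144,768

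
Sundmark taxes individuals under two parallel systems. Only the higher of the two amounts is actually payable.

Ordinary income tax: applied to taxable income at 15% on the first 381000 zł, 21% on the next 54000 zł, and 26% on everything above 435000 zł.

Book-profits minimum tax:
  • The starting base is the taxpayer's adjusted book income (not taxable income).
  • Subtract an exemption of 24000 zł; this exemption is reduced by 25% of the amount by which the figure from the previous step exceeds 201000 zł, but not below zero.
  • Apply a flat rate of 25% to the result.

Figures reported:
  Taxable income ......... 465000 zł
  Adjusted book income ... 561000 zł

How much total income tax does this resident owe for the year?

140250 zł

Book-profits minimum tax:
  Base (adjusted book income): 561000 zł
  Exemption: 25% × (561000 zł − 201000 zł) = 90000 zł ≥ 24000 zł, so the exemption is fully phased out
  Base: 561000 zł − 0 zł = 561000 zł
  561000 zł × 25% = 140250 zł

Ordinary income tax:
  381000 zł × 15% = 57150 zł
  54000 zł × 21% = 11340 zł
  30000 zł × 26% = 7800 zł
  → 76290 zł

140250 zł > 76290 zł, so the book-profits minimum tax is the binding amount.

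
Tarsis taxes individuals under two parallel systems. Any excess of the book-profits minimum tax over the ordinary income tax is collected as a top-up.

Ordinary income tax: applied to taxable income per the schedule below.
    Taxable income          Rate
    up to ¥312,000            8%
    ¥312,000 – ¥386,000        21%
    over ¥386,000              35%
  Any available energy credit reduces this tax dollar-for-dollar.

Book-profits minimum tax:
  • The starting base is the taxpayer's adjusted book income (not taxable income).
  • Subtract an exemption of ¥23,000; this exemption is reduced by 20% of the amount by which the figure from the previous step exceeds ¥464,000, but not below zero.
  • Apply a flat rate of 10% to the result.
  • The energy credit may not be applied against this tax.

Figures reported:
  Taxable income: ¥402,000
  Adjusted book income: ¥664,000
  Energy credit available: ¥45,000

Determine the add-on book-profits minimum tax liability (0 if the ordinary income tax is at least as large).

¥65,300

Book-profits minimum tax:
  Base (adjusted book income): ¥664,000
  Exemption: 20% × (¥664,000 − ¥464,000) = ¥40,000 ≥ ¥23,000, so the exemption is fully phased out
  Base: ¥664,000 − ¥0 = ¥664,000
  ¥664,000 × 10% = ¥66,400

Ordinary income tax:
  ¥312,000 × 8% = ¥24,960
  ¥74,000 × 21% = ¥15,540
  ¥16,000 × 35% = ¥5,600
  → ¥46,100
  Less energy credit ¥45,000 → ¥1,100

Excess of book-profits minimum tax over ordinary income tax: ¥66,400 − ¥1,100 = ¥65,300.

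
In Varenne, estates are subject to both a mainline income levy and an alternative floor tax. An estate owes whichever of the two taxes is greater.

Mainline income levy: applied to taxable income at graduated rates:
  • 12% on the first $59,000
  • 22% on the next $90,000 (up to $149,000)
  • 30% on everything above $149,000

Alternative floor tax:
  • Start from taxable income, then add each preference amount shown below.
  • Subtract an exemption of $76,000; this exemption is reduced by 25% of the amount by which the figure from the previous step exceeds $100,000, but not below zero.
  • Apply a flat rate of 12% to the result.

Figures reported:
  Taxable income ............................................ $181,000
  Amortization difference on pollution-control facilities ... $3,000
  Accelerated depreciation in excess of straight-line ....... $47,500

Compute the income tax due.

Alternative floor tax:
  Adjusted income: $181,000 + $3,000 + $47,500 = $231,500
  Exemption: $76,000 − 25% × ($231,500 − $100,000) = $76,000 − $32,875 = $43,125
  Base: $231,500 − $43,125 = $188,375
  $188,375 × 12% = $22,605

Mainline income levy:
  $59,000 × 12% = $7,080
  $90,000 × 22% = $19,800
  $32,000 × 30% = $9,600
  → $36,480

$36,480 > $22,605, so the mainline income levy governs.

$36,480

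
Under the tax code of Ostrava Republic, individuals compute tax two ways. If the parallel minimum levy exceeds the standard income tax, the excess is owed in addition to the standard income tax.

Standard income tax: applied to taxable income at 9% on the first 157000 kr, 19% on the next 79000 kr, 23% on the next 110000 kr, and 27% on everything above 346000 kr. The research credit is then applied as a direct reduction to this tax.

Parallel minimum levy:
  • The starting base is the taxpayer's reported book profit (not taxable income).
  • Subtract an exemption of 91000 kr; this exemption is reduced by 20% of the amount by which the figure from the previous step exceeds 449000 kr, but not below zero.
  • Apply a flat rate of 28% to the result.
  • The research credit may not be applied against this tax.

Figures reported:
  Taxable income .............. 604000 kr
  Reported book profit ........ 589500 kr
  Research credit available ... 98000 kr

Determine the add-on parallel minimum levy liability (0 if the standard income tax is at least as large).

Standard income tax:
  157000 kr × 9% = 14130 kr
  79000 kr × 19% = 15010 kr
  110000 kr × 23% = 25300 kr
  258000 kr × 27% = 69660 kr
  → 124100 kr
  Less research credit 98000 kr → 26100 kr

Parallel minimum levy:
  Base (reported book profit): 589500 kr
  Exemption: 91000 kr − 20% × (589500 kr − 449000 kr) = 91000 kr − 28100 kr = 62900 kr
  Base: 589500 kr − 62900 kr = 526600 kr
  526600 kr × 28% = 147448 kr

Excess of parallel minimum levy over standard income tax: 147448 kr − 26100 kr = 121348 kr.

121348 kr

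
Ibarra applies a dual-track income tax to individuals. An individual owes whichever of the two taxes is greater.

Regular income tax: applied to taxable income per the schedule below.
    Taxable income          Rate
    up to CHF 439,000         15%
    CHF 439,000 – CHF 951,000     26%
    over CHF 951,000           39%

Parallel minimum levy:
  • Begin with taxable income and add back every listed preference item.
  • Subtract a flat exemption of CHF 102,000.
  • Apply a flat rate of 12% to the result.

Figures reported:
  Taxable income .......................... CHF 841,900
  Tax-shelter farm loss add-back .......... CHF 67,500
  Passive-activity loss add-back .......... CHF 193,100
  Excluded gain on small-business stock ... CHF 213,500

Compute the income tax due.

CHF 170,604

Regular income tax:
  CHF 439,000 × 15% = CHF 65,850
  CHF 402,900 × 26% = CHF 104,754
  → CHF 170,604

Parallel minimum levy:
  Adjusted income: CHF 841,900 + CHF 67,500 + CHF 193,100 + CHF 213,500 = CHF 1,316,000
  Less exemption CHF 102,000 → base CHF 1,214,000
  CHF 1,214,000 × 12% = CHF 145,680

CHF 170,604 > CHF 145,680, so the regular income tax governs.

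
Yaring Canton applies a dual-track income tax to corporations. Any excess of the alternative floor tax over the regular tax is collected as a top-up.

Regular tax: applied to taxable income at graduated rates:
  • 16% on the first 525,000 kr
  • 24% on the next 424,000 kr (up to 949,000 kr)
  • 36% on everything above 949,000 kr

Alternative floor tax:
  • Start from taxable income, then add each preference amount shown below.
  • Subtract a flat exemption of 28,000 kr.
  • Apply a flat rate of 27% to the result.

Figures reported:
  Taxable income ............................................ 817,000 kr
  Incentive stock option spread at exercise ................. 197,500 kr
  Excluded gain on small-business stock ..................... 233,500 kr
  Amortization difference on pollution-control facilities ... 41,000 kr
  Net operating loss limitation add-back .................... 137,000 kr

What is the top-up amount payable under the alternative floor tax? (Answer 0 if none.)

223,380 kr

Regular tax:
  525,000 kr × 16% = 84,000 kr
  292,000 kr × 24% = 70,080 kr
  → 154,080 kr

Alternative floor tax:
  Adjusted income: 817,000 kr + 197,500 kr + 233,500 kr + 41,000 kr + 137,000 kr = 1,426,000 kr
  Less exemption 28,000 kr → base 1,398,000 kr
  1,398,000 kr × 27% = 377,460 kr

Excess of alternative floor tax over regular tax: 377,460 kr − 154,080 kr = 223,380 kr.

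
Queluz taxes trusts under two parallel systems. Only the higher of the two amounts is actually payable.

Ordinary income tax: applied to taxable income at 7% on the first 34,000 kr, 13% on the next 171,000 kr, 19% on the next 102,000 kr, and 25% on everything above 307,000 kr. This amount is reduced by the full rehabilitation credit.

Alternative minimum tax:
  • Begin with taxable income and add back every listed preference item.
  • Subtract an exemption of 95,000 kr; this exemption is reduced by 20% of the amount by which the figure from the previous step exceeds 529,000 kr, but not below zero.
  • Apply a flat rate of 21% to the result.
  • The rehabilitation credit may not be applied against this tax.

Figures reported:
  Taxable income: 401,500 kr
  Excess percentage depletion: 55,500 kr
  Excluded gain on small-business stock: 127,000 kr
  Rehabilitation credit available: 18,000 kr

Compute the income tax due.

105,000 kr

Ordinary income tax:
  34,000 kr × 7% = 2,380 kr
  171,000 kr × 13% = 22,230 kr
  102,000 kr × 19% = 19,380 kr
  94,500 kr × 25% = 23,625 kr
  → 67,615 kr
  Less rehabilitation credit 18,000 kr → 49,615 kr

Alternative minimum tax:
  Adjusted income: 401,500 kr + 55,500 kr + 127,000 kr = 584,000 kr
  Exemption: 95,000 kr − 20% × (584,000 kr − 529,000 kr) = 95,000 kr − 11,000 kr = 84,000 kr
  Base: 584,000 kr − 84,000 kr = 500,000 kr
  500,000 kr × 21% = 105,000 kr

105,000 kr > 49,615 kr, so the alternative minimum tax is the binding amount.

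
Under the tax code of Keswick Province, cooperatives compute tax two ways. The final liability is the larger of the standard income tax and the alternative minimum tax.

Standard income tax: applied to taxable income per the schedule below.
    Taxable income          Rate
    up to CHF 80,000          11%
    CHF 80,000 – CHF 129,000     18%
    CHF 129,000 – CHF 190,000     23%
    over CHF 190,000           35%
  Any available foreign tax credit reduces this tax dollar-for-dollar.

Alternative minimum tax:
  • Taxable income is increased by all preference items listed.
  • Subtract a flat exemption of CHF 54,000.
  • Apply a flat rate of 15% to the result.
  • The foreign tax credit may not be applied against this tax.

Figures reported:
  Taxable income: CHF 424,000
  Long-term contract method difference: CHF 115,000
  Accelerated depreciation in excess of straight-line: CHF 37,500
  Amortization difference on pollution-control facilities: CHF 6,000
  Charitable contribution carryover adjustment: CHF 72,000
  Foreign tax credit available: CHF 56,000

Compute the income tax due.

Alternative minimum tax:
  Adjusted income: CHF 424,000 + CHF 115,000 + CHF 37,500 + CHF 6,000 + CHF 72,000 = CHF 654,500
  Less exemption CHF 54,000 → base CHF 600,500
  CHF 600,500 × 15% = CHF 90,075

Standard income tax:
  CHF 80,000 × 11% = CHF 8,800
  CHF 49,000 × 18% = CHF 8,820
  CHF 61,000 × 23% = CHF 14,030
  CHF 234,000 × 35% = CHF 81,900
  → CHF 113,550
  Less foreign tax credit CHF 56,000 → CHF 57,550

CHF 90,075 > CHF 57,550, so the alternative minimum tax is the binding amount.

CHF 90,075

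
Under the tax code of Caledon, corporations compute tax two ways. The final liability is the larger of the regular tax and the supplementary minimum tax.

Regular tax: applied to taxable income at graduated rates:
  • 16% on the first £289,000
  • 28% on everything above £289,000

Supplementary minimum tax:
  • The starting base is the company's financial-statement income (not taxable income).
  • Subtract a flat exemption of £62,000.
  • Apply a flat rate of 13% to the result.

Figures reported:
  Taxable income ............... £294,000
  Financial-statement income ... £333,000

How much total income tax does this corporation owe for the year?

Supplementary minimum tax:
  Base (financial-statement income): £333,000
  Less exemption £62,000 → base £271,000
  £271,000 × 13% = £35,230

Regular tax:
  £289,000 × 16% = £46,240
  £5,000 × 28% = £1,400
  → £47,640

£47,640 > £35,230, so the regular tax governs.

£47,640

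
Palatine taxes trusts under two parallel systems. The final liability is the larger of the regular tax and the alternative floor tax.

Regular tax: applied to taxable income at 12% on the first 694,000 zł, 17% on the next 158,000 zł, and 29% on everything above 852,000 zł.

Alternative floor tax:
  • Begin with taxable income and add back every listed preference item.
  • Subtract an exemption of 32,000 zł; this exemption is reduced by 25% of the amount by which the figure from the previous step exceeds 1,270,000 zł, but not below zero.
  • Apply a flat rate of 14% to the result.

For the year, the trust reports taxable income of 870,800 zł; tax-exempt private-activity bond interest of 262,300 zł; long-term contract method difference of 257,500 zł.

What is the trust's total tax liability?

194,425 zł

Alternative floor tax:
  Adjusted income: 870,800 zł + 262,300 zł + 257,500 zł = 1,390,600 zł
  Exemption: 32,000 zł − 25% × (1,390,600 zł − 1,270,000 zł) = 32,000 zł − 30,150 zł = 1,850 zł
  Base: 1,390,600 zł − 1,850 zł = 1,388,750 zł
  1,388,750 zł × 14% = 194,425 zł

Regular tax:
  694,000 zł × 12% = 83,280 zł
  158,000 zł × 17% = 26,860 zł
  18,800 zł × 29% = 5,452 zł
  → 115,592 zł

194,425 zł > 115,592 zł, so the alternative floor tax is the binding amount.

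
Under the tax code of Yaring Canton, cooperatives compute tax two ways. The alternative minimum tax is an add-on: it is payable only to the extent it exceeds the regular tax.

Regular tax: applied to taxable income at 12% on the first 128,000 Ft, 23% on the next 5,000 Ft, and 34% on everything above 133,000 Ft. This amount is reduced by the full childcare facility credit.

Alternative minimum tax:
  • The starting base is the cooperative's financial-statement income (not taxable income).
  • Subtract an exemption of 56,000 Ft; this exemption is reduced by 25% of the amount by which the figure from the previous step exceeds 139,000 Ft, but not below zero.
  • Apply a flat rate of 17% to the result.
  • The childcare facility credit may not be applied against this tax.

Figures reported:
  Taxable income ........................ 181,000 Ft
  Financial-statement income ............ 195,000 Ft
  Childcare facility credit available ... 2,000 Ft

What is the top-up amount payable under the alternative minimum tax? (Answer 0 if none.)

Alternative minimum tax:
  Base (financial-statement income): 195,000 Ft
  Exemption: 56,000 Ft − 25% × (195,000 Ft − 139,000 Ft) = 56,000 Ft − 14,000 Ft = 42,000 Ft
  Base: 195,000 Ft − 42,000 Ft = 153,000 Ft
  153,000 Ft × 17% = 26,010 Ft

Regular tax:
  128,000 Ft × 12% = 15,360 Ft
  5,000 Ft × 23% = 1,150 Ft
  48,000 Ft × 34% = 16,320 Ft
  → 32,830 Ft
  Less childcare facility credit 2,000 Ft → 30,830 Ft

26,010 Ft ≤ 30,830 Ft, so no add-on is due.

0 Ft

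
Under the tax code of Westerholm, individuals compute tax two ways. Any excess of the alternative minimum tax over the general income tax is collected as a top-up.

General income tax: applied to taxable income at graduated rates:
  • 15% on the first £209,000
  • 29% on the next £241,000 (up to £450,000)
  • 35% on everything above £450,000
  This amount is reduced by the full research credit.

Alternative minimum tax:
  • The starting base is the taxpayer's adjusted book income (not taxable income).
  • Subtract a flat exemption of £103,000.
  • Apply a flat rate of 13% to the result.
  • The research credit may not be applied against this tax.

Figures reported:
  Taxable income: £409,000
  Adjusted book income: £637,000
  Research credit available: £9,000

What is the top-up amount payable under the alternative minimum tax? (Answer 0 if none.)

£0

Alternative minimum tax:
  Base (adjusted book income): £637,000
  Less exemption £103,000 → base £534,000
  £534,000 × 13% = £69,420

General income tax:
  £209,000 × 15% = £31,350
  £200,000 × 29% = £58,000
  → £89,350
  Less research credit £9,000 → £80,350

£69,420 ≤ £80,350, so no add-on is due.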